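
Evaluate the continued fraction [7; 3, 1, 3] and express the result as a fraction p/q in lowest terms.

Collapse the nested fraction from the inside out:
Start with 3.
1 + 1/(3/1) = 1 + 1/3 = 4/3
3 + 1/(4/3) = 3 + 3/4 = 15/4
7 + 1/(15/4) = 7 + 4/15 = 109/15

109/15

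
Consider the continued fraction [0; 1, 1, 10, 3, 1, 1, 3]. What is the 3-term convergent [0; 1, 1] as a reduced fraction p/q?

a_0 = 0: 0/1
a_1 = 1: 1/1
a_2 = 1: 1/2

1/2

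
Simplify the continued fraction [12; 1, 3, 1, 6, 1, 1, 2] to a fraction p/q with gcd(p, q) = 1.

a_0 = 12: 12/1
a_1 = 1: 13/1
a_2 = 3: 51/4
a_3 = 1: 64/5
a_4 = 6: 435/34
a_5 = 1: 499/39
a_6 = 1: 934/73
a_7 = 2: 2367/185

2367/185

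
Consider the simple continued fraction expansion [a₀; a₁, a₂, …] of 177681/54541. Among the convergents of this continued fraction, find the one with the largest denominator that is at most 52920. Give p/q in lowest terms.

7040/2161

a_0 = 3: 3/1  (≤ bound)
a_1 = 3: 10/3  (≤ bound)
a_2 = 1: 13/4  (≤ bound)
a_3 = 7: 101/31  (≤ bound)
a_4 = 3: 316/97  (≤ bound)
a_5 = 5: 1681/516  (≤ bound)
a_6 = 4: 7040/2161  (≤ bound)
a_7 = 25: 177681/54541  (> 52920, stop)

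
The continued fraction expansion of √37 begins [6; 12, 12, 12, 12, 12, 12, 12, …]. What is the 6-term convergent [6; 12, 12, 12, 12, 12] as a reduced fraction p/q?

1555849/255780

Build up convergents one term at a time:
a_0 = 6: 6/1
a_1 = 12: 73/12
a_2 = 12: 882/145
a_3 = 12: 10657/1752
a_4 = 12: 128766/21169
a_5 = 12: 1555849/255780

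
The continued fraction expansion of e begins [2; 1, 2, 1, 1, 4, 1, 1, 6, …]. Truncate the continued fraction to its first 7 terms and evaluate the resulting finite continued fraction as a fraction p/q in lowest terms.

106/39

Compute successive convergents:
a_0 = 2: 2/1
a_1 = 1: 3/1
a_2 = 2: 8/3
a_3 = 1: 11/4
a_4 = 1: 19/7
a_5 = 4: 87/32
a_6 = 1: 106/39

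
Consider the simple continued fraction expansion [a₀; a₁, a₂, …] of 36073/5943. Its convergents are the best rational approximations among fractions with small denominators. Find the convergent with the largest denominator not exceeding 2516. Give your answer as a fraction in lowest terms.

a_0 = 6: 6/1  (≤ bound)
a_1 = 14: 85/14  (≤ bound)
a_2 = 3: 261/43  (≤ bound)
a_3 = 8: 2173/358  (≤ bound)
a_4 = 3: 6780/1117  (≤ bound)
a_5 = 5: 36073/5943  (> 2516, stop)

6780/1117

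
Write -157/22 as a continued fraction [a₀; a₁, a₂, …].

[-8; 1, 6, 3]

-157 = -8·22 + 19, so a_0 = -8
22 = 1·19 + 3, so a_1 = 1
19 = 6·3 + 1, so a_2 = 6
3 = 3·1 + 0, so a_3 = 3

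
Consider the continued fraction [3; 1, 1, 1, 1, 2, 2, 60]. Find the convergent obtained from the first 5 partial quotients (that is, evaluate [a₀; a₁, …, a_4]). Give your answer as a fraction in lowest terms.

18/5

Build up convergents one term at a time:
a_0 = 3: 3/1
a_1 = 1: 4/1
a_2 = 1: 7/2
a_3 = 1: 11/3
a_4 = 1: 18/5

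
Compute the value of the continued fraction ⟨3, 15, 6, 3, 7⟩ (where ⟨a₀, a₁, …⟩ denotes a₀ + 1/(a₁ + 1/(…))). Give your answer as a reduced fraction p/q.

Starting at the tail and folding back:
Start with 7.
3 + 1/(7/1) = 3 + 1/7 = 22/7
6 + 1/(22/7) = 6 + 7/22 = 139/22
15 + 1/(139/22) = 15 + 22/139 = 2107/139
3 + 1/(2107/139) = 3 + 139/2107 = 6460/2107

6460/2107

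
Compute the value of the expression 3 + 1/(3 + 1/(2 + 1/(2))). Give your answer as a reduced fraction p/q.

56/17

a_0 = 3: 3/1
a_1 = 3: 10/3
a_2 = 2: 23/7
a_3 = 2: 56/17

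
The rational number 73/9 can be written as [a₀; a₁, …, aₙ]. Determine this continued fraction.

[8; 9]

73 = 8·9 + 1, so a_0 = 8
9 = 9·1 + 0, so a_1 = 9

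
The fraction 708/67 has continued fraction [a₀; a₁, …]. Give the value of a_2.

708 = 10·67 + 38, so a_0 = 10
67 = 1·38 + 29, so a_1 = 1
38 = 1·29 + 9, so a_2 = 1

1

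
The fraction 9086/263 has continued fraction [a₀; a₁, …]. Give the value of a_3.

4

Apply division with remainder until the remainder is 0:
⌊9086/263⌋ = 34, remainder 144
⌊263/144⌋ = 1, remainder 119
⌊144/119⌋ = 1, remainder 25
⌊119/25⌋ = 4, remainder 19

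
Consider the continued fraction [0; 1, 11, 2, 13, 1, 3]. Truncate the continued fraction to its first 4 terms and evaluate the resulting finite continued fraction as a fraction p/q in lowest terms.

Start with 2.
11 + 1/(2/1) = 11 + 1/2 = 23/2
1 + 1/(23/2) = 1 + 2/23 = 25/23
0 + 1/(25/23) = 0 + 23/25 = 23/25

23/25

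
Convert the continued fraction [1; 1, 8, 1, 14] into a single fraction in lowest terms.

Compute successive convergents:
a_0 = 1: 1/1
a_1 = 1: 2/1
a_2 = 8: 17/9
a_3 = 1: 19/10
a_4 = 14: 283/149

283/149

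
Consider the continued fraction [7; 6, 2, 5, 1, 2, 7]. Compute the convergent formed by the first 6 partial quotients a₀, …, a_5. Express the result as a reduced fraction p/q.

a_0 = 7: 7/1
a_1 = 6: 43/6
a_2 = 2: 93/13
a_3 = 5: 508/71
a_4 = 1: 601/84
a_5 = 2: 1710/239

1710/239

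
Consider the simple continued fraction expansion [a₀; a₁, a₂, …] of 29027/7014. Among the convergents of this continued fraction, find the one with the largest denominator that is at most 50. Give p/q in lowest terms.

120/29

List convergents until the denominator exceeds the bound:
a_0 = 4: 4/1  (≤ bound)
a_1 = 7: 29/7  (≤ bound)
a_2 = 4: 120/29  (≤ bound)
a_3 = 2: 269/65  (> 50, stop)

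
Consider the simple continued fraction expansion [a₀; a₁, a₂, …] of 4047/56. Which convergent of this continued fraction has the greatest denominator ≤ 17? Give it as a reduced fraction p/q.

1084/15

a_0 = 72: 72/1  (≤ bound)
a_1 = 3: 217/3  (≤ bound)
a_2 = 1: 289/4  (≤ bound)
a_3 = 2: 795/11  (≤ bound)
a_4 = 1: 1084/15  (≤ bound)
a_5 = 3: 4047/56  (> 17, stop)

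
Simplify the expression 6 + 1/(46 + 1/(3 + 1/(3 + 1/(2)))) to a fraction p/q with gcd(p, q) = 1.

6413/1065

Collapse the nested fraction from the inside out:
Start with 2.
3 + 1/(2/1) = 3 + 1/2 = 7/2
3 + 1/(7/2) = 3 + 2/7 = 23/7
46 + 1/(23/7) = 46 + 7/23 = 1065/23
6 + 1/(1065/23) = 6 + 23/1065 = 6413/1065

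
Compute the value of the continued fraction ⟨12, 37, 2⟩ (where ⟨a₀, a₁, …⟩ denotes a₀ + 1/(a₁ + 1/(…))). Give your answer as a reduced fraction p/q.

Work from the innermost term outward:
Start with 2.
37 + 1/(2/1) = 37 + 1/2 = 75/2
12 + 1/(75/2) = 12 + 2/75 = 902/75

902/75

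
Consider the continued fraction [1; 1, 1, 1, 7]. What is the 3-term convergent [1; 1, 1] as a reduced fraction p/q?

Use the convergent recurrence hₖ = aₖ·hₖ₋₁ + hₖ₋₂ (and likewise for the denominators kₖ):
a_0 = 1: 1/1
a_1 = 1: 2/1
a_2 = 1: 3/2

3/2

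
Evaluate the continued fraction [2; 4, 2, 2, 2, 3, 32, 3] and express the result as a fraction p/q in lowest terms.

Use the convergent recurrence hₖ = aₖ·hₖ₋₁ + hₖ₋₂ (and likewise for the denominators kₖ):
a_0 = 2: 2/1
a_1 = 4: 9/4
a_2 = 2: 20/9
a_3 = 2: 49/22
a_4 = 2: 118/53
a_5 = 3: 403/181
a_6 = 32: 13014/5845
a_7 = 3: 39445/17716

39445/17716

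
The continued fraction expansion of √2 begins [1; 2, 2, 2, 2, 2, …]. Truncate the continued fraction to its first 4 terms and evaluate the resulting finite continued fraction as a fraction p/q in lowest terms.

17/12

Start with 2.
2 + 1/(2/1) = 2 + 1/2 = 5/2
2 + 1/(5/2) = 2 + 2/5 = 12/5
1 + 1/(12/5) = 1 + 5/12 = 17/12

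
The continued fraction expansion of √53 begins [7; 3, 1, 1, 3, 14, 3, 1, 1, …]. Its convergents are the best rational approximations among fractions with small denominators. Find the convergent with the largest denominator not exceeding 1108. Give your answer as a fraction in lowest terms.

List convergents until the denominator exceeds the bound:
a_0 = 7: 7/1  (≤ bound)
a_1 = 3: 22/3  (≤ bound)
a_2 = 1: 29/4  (≤ bound)
a_3 = 1: 51/7  (≤ bound)
a_4 = 3: 182/25  (≤ bound)
a_5 = 14: 2599/357  (≤ bound)
a_6 = 3: 7979/1096  (≤ bound)
a_7 = 1: 10578/1453  (> 1108, stop)

7979/1096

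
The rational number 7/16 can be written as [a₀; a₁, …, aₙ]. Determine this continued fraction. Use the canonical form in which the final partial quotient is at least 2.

[0; 2, 3, 2]

Apply division with remainder until the remainder is 0:
7 = 0·16 + 7, so a_0 = 0
16 = 2·7 + 2, so a_1 = 2
7 = 3·2 + 1, so a_2 = 3
2 = 2·1 + 0, so a_3 = 2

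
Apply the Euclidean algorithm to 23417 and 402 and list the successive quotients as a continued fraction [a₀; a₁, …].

[58; 3, 1, 49, 2]

Apply division with remainder until the remainder is 0:
23417 ÷ 402 → quotient 58, remainder 101
402 ÷ 101 → quotient 3, remainder 99
101 ÷ 99 → quotient 1, remainder 2
99 ÷ 2 → quotient 49, remainder 1
2 ÷ 1 → quotient 2, remainder 0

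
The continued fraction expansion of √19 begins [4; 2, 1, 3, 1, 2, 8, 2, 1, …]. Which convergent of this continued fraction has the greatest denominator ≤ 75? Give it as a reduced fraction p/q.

List convergents until the denominator exceeds the bound:
a_0 = 4: 4/1  (≤ bound)
a_1 = 2: 9/2  (≤ bound)
a_2 = 1: 13/3  (≤ bound)
a_3 = 3: 48/11  (≤ bound)
a_4 = 1: 61/14  (≤ bound)
a_5 = 2: 170/39  (≤ bound)
a_6 = 8: 1421/326  (> 75, stop)

170/39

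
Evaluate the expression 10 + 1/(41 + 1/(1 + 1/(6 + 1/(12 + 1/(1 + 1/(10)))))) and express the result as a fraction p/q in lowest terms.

421685/42068

Build up convergents one term at a time:
a_0 = 10: 10/1
a_1 = 41: 411/41
a_2 = 1: 421/42
a_3 = 6: 2937/293
a_4 = 12: 35665/3558
a_5 = 1: 38602/3851
a_6 = 10: 421685/42068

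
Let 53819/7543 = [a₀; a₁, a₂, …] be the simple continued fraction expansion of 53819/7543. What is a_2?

Apply division with remainder until the remainder is 0:
53819 = 7·7543 + 1018, so a_0 = 7
7543 = 7·1018 + 417, so a_1 = 7
1018 = 2·417 + 184, so a_2 = 2

2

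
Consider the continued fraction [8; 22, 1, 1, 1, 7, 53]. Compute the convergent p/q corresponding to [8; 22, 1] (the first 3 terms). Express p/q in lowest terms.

a_0 = 8: 8/1
a_1 = 22: 177/22
a_2 = 1: 185/23

185/23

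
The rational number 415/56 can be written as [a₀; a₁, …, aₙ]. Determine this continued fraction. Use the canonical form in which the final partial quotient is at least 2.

[7; 2, 2, 3, 3]

⌊415/56⌋ = 7, remainder 23
⌊56/23⌋ = 2, remainder 10
⌊23/10⌋ = 2, remainder 3
⌊10/3⌋ = 3, remainder 1
⌊3/1⌋ = 3, remainder 0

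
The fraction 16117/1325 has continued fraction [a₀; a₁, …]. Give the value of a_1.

6

Apply division with remainder until the remainder is 0:
16117 = 12·1325 + 217, so a_0 = 12
1325 = 6·217 + 23, so a_1 = 6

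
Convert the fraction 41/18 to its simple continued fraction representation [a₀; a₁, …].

[2; 3, 1, 1, 2]

Apply division with remainder until the remainder is 0:
41 = 2·18 + 5, so a_0 = 2
18 = 3·5 + 3, so a_1 = 3
5 = 1·3 + 2, so a_2 = 1
3 = 1·2 + 1, so a_3 = 1
2 = 2·1 + 0, so a_4 = 2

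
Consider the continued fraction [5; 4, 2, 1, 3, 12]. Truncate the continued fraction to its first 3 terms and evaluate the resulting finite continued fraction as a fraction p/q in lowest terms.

a_0 = 5: 5/1
a_1 = 4: 21/4
a_2 = 2: 47/9

47/9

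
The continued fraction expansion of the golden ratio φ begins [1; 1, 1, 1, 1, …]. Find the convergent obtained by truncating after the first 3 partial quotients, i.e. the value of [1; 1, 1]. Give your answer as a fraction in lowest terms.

3/2

Use the convergent recurrence hₖ = aₖ·hₖ₋₁ + hₖ₋₂ (and likewise for the denominators kₖ):
a_0 = 1: 1/1
a_1 = 1: 2/1
a_2 = 1: 3/2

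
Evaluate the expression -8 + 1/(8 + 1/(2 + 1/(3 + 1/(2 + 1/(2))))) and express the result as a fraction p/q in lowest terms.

Collapse the nested fraction from the inside out:
Start with 2.
2 + 1/(2/1) = 2 + 1/2 = 5/2
3 + 1/(5/2) = 3 + 2/5 = 17/5
2 + 1/(17/5) = 2 + 5/17 = 39/17
8 + 1/(39/17) = 8 + 17/39 = 329/39
-8 + 1/(329/39) = -8 + 39/329 = -2593/329

-2593/329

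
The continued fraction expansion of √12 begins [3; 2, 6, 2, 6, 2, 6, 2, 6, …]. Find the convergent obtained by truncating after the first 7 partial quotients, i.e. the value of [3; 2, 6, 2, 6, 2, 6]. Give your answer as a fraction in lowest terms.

8733/2521

Build up convergents one term at a time:
a_0 = 3: 3/1
a_1 = 2: 7/2
a_2 = 6: 45/13
a_3 = 2: 97/28
a_4 = 6: 627/181
a_5 = 2: 1351/390
a_6 = 6: 8733/2521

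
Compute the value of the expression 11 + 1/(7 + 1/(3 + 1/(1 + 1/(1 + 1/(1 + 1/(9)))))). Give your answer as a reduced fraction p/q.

8587/771

Use the convergent recurrence hₖ = aₖ·hₖ₋₁ + hₖ₋₂ (and likewise for the denominators kₖ):
a_0 = 11: 11/1
a_1 = 7: 78/7
a_2 = 3: 245/22
a_3 = 1: 323/29
a_4 = 1: 568/51
a_5 = 1: 891/80
a_6 = 9: 8587/771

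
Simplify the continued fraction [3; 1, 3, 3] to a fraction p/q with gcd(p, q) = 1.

Start with 3.
3 + 1/(3/1) = 3 + 1/3 = 10/3
1 + 1/(10/3) = 1 + 3/10 = 13/10
3 + 1/(13/10) = 3 + 10/13 = 49/13

49/13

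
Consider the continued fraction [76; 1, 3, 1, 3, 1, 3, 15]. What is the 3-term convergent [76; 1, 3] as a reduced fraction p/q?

Work from the innermost term outward:
Start with 3.
1 + 1/(3/1) = 1 + 1/3 = 4/3
76 + 1/(4/3) = 76 + 3/4 = 307/4

307/4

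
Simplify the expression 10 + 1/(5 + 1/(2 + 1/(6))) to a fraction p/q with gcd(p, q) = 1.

Start with 6.
2 + 1/(6/1) = 2 + 1/6 = 13/6
5 + 1/(13/6) = 5 + 6/13 = 71/13
10 + 1/(71/13) = 10 + 13/71 = 723/71

723/71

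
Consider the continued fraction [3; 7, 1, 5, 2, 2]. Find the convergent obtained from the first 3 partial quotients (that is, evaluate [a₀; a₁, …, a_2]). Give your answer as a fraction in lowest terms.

25/8

Compute successive convergents:
a_0 = 3: 3/1
a_1 = 7: 22/7
a_2 = 1: 25/8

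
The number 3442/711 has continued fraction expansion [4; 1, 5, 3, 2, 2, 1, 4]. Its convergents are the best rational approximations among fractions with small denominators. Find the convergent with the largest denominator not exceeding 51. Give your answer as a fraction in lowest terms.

a_0 = 4: 4/1  (≤ bound)
a_1 = 1: 5/1  (≤ bound)
a_2 = 5: 29/6  (≤ bound)
a_3 = 3: 92/19  (≤ bound)
a_4 = 2: 213/44  (≤ bound)
a_5 = 2: 518/107  (> 51, stop)

213/44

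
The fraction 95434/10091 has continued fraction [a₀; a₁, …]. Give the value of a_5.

3

⌊95434/10091⌋ = 9, remainder 4615
⌊10091/4615⌋ = 2, remainder 861
⌊4615/861⌋ = 5, remainder 310
⌊861/310⌋ = 2, remainder 241
⌊310/241⌋ = 1, remainder 69
⌊241/69⌋ = 3, remainder 34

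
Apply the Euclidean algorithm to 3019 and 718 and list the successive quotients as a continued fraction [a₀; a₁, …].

[4; 4, 1, 7, 1, 1, 1, 5]

3019 ÷ 718 → quotient 4, remainder 147
718 ÷ 147 → quotient 4, remainder 130
147 ÷ 130 → quotient 1, remainder 17
130 ÷ 17 → quotient 7, remainder 11
17 ÷ 11 → quotient 1, remainder 6
11 ÷ 6 → quotient 1, remainder 5
6 ÷ 5 → quotient 1, remainder 1
5 ÷ 1 → quotient 5, remainder 0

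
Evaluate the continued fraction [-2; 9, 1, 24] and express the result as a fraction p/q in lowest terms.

Starting at the tail and folding back:
Start with 24.
1 + 1/(24/1) = 1 + 1/24 = 25/24
9 + 1/(25/24) = 9 + 24/25 = 249/25
-2 + 1/(249/25) = -2 + 25/249 = -473/249

-473/249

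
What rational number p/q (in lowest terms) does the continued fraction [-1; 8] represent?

-7/8

a_0 = -1: -1/1
a_1 = 8: -7/8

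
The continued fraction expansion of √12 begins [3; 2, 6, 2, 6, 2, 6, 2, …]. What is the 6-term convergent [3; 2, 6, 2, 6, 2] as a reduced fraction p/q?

1351/390

Work from the innermost term outward:
Start with 2.
6 + 1/(2/1) = 6 + 1/2 = 13/2
2 + 1/(13/2) = 2 + 2/13 = 28/13
6 + 1/(28/13) = 6 + 13/28 = 181/28
2 + 1/(181/28) = 2 + 28/181 = 390/181
3 + 1/(390/181) = 3 + 181/390 = 1351/390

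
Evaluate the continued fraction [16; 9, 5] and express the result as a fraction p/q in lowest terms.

Start with 5.
9 + 1/(5/1) = 9 + 1/5 = 46/5
16 + 1/(46/5) = 16 + 5/46 = 741/46

741/46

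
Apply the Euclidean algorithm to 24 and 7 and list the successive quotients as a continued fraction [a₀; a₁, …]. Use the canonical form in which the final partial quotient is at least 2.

Apply division with remainder until the remainder is 0:
24 ÷ 7 → quotient 3, remainder 3
7 ÷ 3 → quotient 2, remainder 1
3 ÷ 1 → quotient 3, remainder 0

[3; 2, 3]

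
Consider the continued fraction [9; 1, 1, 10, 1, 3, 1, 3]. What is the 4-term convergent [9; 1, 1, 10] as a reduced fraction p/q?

Use the convergent recurrence hₖ = aₖ·hₖ₋₁ + hₖ₋₂ (and likewise for the denominators kₖ):
a_0 = 9: 9/1
a_1 = 1: 10/1
a_2 = 1: 19/2
a_3 = 10: 200/21

200/21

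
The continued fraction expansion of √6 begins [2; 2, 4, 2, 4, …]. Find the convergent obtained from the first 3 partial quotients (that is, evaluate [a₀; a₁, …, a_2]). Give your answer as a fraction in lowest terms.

Starting at the tail and folding back:
Start with 4.
2 + 1/(4/1) = 2 + 1/4 = 9/4
2 + 1/(9/4) = 2 + 4/9 = 22/9

22/9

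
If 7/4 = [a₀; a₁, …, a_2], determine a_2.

3

Apply division with remainder until the remainder is 0:
7 ÷ 4 → quotient 1, remainder 3
4 ÷ 3 → quotient 1, remainder 1
3 ÷ 1 → quotient 3, remainder 0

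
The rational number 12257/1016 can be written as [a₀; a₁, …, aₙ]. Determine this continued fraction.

[12; 15, 1, 1, 1, 2, 2, 3]

Repeatedly divide and take the remainder:
⌊12257/1016⌋ = 12, remainder 65
⌊1016/65⌋ = 15, remainder 41
⌊65/41⌋ = 1, remainder 24
⌊41/24⌋ = 1, remainder 17
⌊24/17⌋ = 1, remainder 7
⌊17/7⌋ = 2, remainder 3
⌊7/3⌋ = 2, remainder 1
⌊3/1⌋ = 3, remainder 0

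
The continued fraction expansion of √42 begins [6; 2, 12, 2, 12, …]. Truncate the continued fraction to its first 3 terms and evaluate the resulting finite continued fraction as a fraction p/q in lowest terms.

a_0 = 6: 6/1
a_1 = 2: 13/2
a_2 = 12: 162/25

162/25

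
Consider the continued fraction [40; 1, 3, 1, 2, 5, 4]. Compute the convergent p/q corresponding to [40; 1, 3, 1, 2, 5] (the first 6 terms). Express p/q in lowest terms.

Start with 5.
2 + 1/(5/1) = 2 + 1/5 = 11/5
1 + 1/(11/5) = 1 + 5/11 = 16/11
3 + 1/(16/11) = 3 + 11/16 = 59/16
1 + 1/(59/16) = 1 + 16/59 = 75/59
40 + 1/(75/59) = 40 + 59/75 = 3059/75

3059/75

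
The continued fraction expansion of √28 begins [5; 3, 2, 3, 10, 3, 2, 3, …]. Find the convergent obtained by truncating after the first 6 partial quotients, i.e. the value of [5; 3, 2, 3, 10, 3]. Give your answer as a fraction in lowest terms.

a_0 = 5: 5/1
a_1 = 3: 16/3
a_2 = 2: 37/7
a_3 = 3: 127/24
a_4 = 10: 1307/247
a_5 = 3: 4048/765

4048/765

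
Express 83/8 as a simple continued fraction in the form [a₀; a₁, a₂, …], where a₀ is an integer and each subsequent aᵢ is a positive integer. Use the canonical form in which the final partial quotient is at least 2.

[10; 2, 1, 2]

Run the Euclidean algorithm, recording each quotient:
83 = 10·8 + 3, so a_0 = 10
8 = 2·3 + 2, so a_1 = 2
3 = 1·2 + 1, so a_2 = 1
2 = 2·1 + 0, so a_3 = 2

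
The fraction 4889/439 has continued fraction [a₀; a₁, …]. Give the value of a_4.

3

4889 ÷ 439 → quotient 11, remainder 60
439 ÷ 60 → quotient 7, remainder 19
60 ÷ 19 → quotient 3, remainder 3
19 ÷ 3 → quotient 6, remainder 1
3 ÷ 1 → quotient 3, remainder 0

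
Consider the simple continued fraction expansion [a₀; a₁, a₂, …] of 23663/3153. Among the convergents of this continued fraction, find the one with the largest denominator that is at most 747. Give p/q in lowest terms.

2289/305

a_0 = 7: 7/1  (≤ bound)
a_1 = 1: 8/1  (≤ bound)
a_2 = 1: 15/2  (≤ bound)
a_3 = 50: 758/101  (≤ bound)
a_4 = 2: 1531/204  (≤ bound)
a_5 = 1: 2289/305  (≤ bound)
a_6 = 4: 10687/1424  (> 747, stop)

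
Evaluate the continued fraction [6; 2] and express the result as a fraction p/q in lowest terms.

Build up convergents one term at a time:
a_0 = 6: 6/1
a_1 = 2: 13/2

13/2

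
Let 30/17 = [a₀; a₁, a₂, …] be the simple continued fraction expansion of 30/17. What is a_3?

4

Repeatedly divide and take the remainder:
30 ÷ 17 → quotient 1, remainder 13
17 ÷ 13 → quotient 1, remainder 4
13 ÷ 4 → quotient 3, remainder 1
4 ÷ 1 → quotient 4, remainder 0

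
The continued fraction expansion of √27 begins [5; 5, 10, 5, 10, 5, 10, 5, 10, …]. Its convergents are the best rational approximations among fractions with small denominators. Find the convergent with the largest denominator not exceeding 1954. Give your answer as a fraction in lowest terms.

1351/260

List convergents until the denominator exceeds the bound:
a_0 = 5: 5/1  (≤ bound)
a_1 = 5: 26/5  (≤ bound)
a_2 = 10: 265/51  (≤ bound)
a_3 = 5: 1351/260  (≤ bound)
a_4 = 10: 13775/2651  (> 1954, stop)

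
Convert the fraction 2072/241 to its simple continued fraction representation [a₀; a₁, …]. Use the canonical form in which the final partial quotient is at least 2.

Repeatedly divide and take the remainder:
⌊2072/241⌋ = 8, remainder 144
⌊241/144⌋ = 1, remainder 97
⌊144/97⌋ = 1, remainder 47
⌊97/47⌋ = 2, remainder 3
⌊47/3⌋ = 15, remainder 2
⌊3/2⌋ = 1, remainder 1
⌊2/1⌋ = 2, remainder 0

[8; 1, 1, 2, 15, 1, 2]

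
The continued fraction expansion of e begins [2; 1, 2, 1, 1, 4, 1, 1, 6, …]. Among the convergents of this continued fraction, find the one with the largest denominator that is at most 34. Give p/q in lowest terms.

a_0 = 2: 2/1  (≤ bound)
a_1 = 1: 3/1  (≤ bound)
a_2 = 2: 8/3  (≤ bound)
a_3 = 1: 11/4  (≤ bound)
a_4 = 1: 19/7  (≤ bound)
a_5 = 4: 87/32  (≤ bound)
a_6 = 1: 106/39  (> 34, stop)

87/32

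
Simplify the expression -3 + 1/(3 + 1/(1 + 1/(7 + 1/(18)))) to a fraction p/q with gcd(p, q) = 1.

Start with 18.
7 + 1/(18/1) = 7 + 1/18 = 127/18
1 + 1/(127/18) = 1 + 18/127 = 145/127
3 + 1/(145/127) = 3 + 127/145 = 562/145
-3 + 1/(562/145) = -3 + 145/562 = -1541/562

-1541/562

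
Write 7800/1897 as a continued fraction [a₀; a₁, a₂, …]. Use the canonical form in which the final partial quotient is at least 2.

Apply division with remainder until the remainder is 0:
7800 = 4·1897 + 212, so a_0 = 4
1897 = 8·212 + 201, so a_1 = 8
212 = 1·201 + 11, so a_2 = 1
201 = 18·11 + 3, so a_3 = 18
11 = 3·3 + 2, so a_4 = 3
3 = 1·2 + 1, so a_5 = 1
2 = 2·1 + 0, so a_6 = 2

[4; 8, 1, 18, 3, 1, 2]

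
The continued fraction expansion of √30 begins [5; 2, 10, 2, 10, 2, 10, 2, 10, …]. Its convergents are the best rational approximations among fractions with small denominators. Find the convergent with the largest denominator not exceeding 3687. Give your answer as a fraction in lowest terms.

a_0 = 5: 5/1  (≤ bound)
a_1 = 2: 11/2  (≤ bound)
a_2 = 10: 115/21  (≤ bound)
a_3 = 2: 241/44  (≤ bound)
a_4 = 10: 2525/461  (≤ bound)
a_5 = 2: 5291/966  (≤ bound)
a_6 = 10: 55435/10121  (> 3687, stop)

5291/966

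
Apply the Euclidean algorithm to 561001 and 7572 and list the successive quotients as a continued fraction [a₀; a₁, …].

[74; 11, 3, 1, 55, 3]

Apply division with remainder until the remainder is 0:
561001 ÷ 7572 → quotient 74, remainder 673
7572 ÷ 673 → quotient 11, remainder 169
673 ÷ 169 → quotient 3, remainder 166
169 ÷ 166 → quotient 1, remainder 3
166 ÷ 3 → quotient 55, remainder 1
3 ÷ 1 → quotient 3, remainder 0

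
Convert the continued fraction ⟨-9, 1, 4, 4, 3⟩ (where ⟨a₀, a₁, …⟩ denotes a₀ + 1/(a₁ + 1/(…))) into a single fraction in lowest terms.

-557/68

Use the convergent recurrence hₖ = aₖ·hₖ₋₁ + hₖ₋₂ (and likewise for the denominators kₖ):
a_0 = -9: -9/1
a_1 = 1: -8/1
a_2 = 4: -41/5
a_3 = 4: -172/21
a_4 = 3: -557/68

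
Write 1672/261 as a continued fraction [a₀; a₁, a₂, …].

Apply division with remainder until the remainder is 0:
⌊1672/261⌋ = 6, remainder 106
⌊261/106⌋ = 2, remainder 49
⌊106/49⌋ = 2, remainder 8
⌊49/8⌋ = 6, remainder 1
⌊8/1⌋ = 8, remainder 0

[6; 2, 2, 6, 8]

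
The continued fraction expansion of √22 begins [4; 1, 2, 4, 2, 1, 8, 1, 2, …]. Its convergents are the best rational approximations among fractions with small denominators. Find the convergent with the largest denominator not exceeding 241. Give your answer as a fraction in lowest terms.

a_0 = 4: 4/1  (≤ bound)
a_1 = 1: 5/1  (≤ bound)
a_2 = 2: 14/3  (≤ bound)
a_3 = 4: 61/13  (≤ bound)
a_4 = 2: 136/29  (≤ bound)
a_5 = 1: 197/42  (≤ bound)
a_6 = 8: 1712/365  (> 241, stop)

197/42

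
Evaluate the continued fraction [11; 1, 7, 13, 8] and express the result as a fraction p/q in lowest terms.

10071/848

Starting at the tail and folding back:
Start with 8.
13 + 1/(8/1) = 13 + 1/8 = 105/8
7 + 1/(105/8) = 7 + 8/105 = 743/105
1 + 1/(743/105) = 1 + 105/743 = 848/743
11 + 1/(848/743) = 11 + 743/848 = 10071/848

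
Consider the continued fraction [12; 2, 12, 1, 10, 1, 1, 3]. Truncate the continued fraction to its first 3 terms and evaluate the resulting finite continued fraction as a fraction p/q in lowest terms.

312/25

a_0 = 12: 12/1
a_1 = 2: 25/2
a_2 = 12: 312/25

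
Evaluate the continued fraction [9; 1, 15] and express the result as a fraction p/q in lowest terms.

Start with 15.
1 + 1/(15/1) = 1 + 1/15 = 16/15
9 + 1/(16/15) = 9 + 15/16 = 159/16

159/16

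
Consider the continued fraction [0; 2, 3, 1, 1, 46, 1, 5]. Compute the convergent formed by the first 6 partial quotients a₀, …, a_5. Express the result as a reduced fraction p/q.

Work from the innermost term outward:
Start with 46.
1 + 1/(46/1) = 1 + 1/46 = 47/46
1 + 1/(47/46) = 1 + 46/47 = 93/47
3 + 1/(93/47) = 3 + 47/93 = 326/93
2 + 1/(326/93) = 2 + 93/326 = 745/326
0 + 1/(745/326) = 0 + 326/745 = 326/745

326/745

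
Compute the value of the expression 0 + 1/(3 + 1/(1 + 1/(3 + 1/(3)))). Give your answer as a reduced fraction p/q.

13/49

a_0 = 0: 0/1
a_1 = 3: 1/3
a_2 = 1: 1/4
a_3 = 3: 4/15
a_4 = 3: 13/49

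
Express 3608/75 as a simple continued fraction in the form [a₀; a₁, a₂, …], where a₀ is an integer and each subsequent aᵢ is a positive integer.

[48; 9, 2, 1, 2]

3608 = 48·75 + 8, so a_0 = 48
75 = 9·8 + 3, so a_1 = 9
8 = 2·3 + 2, so a_2 = 2
3 = 1·2 + 1, so a_3 = 1
2 = 2·1 + 0, so a_4 = 2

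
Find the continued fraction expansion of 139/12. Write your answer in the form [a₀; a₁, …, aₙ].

⌊139/12⌋ = 11, remainder 7
⌊12/7⌋ = 1, remainder 5
⌊7/5⌋ = 1, remainder 2
⌊5/2⌋ = 2, remainder 1
⌊2/1⌋ = 2, remainder 0

[11; 1, 1, 2, 2]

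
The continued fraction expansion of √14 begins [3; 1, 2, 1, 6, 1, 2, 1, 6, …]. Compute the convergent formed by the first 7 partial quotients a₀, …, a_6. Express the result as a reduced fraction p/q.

333/89

a_0 = 3: 3/1
a_1 = 1: 4/1
a_2 = 2: 11/3
a_3 = 1: 15/4
a_4 = 6: 101/27
a_5 = 1: 116/31
a_6 = 2: 333/89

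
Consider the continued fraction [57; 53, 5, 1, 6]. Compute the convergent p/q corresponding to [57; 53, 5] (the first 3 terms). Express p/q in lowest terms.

Start with 5.
53 + 1/(5/1) = 53 + 1/5 = 266/5
57 + 1/(266/5) = 57 + 5/266 = 15167/266

15167/266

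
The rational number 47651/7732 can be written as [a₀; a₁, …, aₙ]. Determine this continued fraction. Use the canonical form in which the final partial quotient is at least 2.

[6; 6, 7, 13, 1, 2, 4]

47651 = 6·7732 + 1259, so a_0 = 6
7732 = 6·1259 + 178, so a_1 = 6
1259 = 7·178 + 13, so a_2 = 7
178 = 13·13 + 9, so a_3 = 13
13 = 1·9 + 4, so a_4 = 1
9 = 2·4 + 1, so a_5 = 2
4 = 4·1 + 0, so a_6 = 4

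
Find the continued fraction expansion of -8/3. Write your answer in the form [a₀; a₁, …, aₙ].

-8 ÷ 3 → quotient -3, remainder 1
3 ÷ 1 → quotient 3, remainder 0

[-3; 3]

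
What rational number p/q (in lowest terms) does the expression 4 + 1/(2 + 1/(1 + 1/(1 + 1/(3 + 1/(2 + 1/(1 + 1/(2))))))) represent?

a_0 = 4: 4/1
a_1 = 2: 9/2
a_2 = 1: 13/3
a_3 = 1: 22/5
a_4 = 3: 79/18
a_5 = 2: 180/41
a_6 = 1: 259/59
a_7 = 2: 698/159

698/159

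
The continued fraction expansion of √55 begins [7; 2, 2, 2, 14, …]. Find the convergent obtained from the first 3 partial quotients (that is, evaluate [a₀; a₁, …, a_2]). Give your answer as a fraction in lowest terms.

Start with 2.
2 + 1/(2/1) = 2 + 1/2 = 5/2
7 + 1/(5/2) = 7 + 2/5 = 37/5

37/5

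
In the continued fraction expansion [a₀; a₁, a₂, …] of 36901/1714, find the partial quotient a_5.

Apply division with remainder until the remainder is 0:
⌊36901/1714⌋ = 21, remainder 907
⌊1714/907⌋ = 1, remainder 807
⌊907/807⌋ = 1, remainder 100
⌊807/100⌋ = 8, remainder 7
⌊100/7⌋ = 14, remainder 2
⌊7/2⌋ = 3, remainder 1

3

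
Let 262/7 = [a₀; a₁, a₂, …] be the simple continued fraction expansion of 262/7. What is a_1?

262 = 37·7 + 3, so a_0 = 37
7 = 2·3 + 1, so a_1 = 2

2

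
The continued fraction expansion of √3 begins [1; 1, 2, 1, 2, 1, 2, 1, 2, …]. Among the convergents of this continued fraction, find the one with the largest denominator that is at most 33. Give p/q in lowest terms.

26/15

List convergents until the denominator exceeds the bound:
a_0 = 1: 1/1  (≤ bound)
a_1 = 1: 2/1  (≤ bound)
a_2 = 2: 5/3  (≤ bound)
a_3 = 1: 7/4  (≤ bound)
a_4 = 2: 19/11  (≤ bound)
a_5 = 1: 26/15  (≤ bound)
a_6 = 2: 71/41  (> 33, stop)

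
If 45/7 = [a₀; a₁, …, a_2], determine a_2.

45 ÷ 7 → quotient 6, remainder 3
7 ÷ 3 → quotient 2, remainder 1
3 ÷ 1 → quotient 3, remainder 0

3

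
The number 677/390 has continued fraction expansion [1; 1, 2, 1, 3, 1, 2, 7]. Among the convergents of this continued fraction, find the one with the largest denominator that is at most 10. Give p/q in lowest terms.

a_0 = 1: 1/1  (≤ bound)
a_1 = 1: 2/1  (≤ bound)
a_2 = 2: 5/3  (≤ bound)
a_3 = 1: 7/4  (≤ bound)
a_4 = 3: 26/15  (> 10, stop)

7/4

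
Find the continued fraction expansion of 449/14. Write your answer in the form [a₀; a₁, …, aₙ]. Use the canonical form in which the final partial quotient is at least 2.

Apply division with remainder until the remainder is 0:
449 ÷ 14 → quotient 32, remainder 1
14 ÷ 1 → quotient 14, remainder 0

[32; 14]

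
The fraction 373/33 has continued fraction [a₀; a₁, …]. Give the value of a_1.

373 ÷ 33 → quotient 11, remainder 10
33 ÷ 10 → quotient 3, remainder 3

3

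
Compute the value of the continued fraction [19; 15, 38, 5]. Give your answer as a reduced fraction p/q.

54721/2870

a_0 = 19: 19/1
a_1 = 15: 286/15
a_2 = 38: 10887/571
a_3 = 5: 54721/2870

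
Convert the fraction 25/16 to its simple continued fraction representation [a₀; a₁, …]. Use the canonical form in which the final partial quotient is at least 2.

[1; 1, 1, 3, 2]

⌊25/16⌋ = 1, remainder 9
⌊16/9⌋ = 1, remainder 7
⌊9/7⌋ = 1, remainder 2
⌊7/2⌋ = 3, remainder 1
⌊2/1⌋ = 2, remainder 0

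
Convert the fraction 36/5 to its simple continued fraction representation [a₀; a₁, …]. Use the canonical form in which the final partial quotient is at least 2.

[7; 5]

Repeatedly divide and take the remainder:
⌊36/5⌋ = 7, remainder 1
⌊5/1⌋ = 5, remainder 0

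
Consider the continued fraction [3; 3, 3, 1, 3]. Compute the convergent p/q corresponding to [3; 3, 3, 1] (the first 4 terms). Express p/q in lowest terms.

a_0 = 3: 3/1
a_1 = 3: 10/3
a_2 = 3: 33/10
a_3 = 1: 43/13

43/13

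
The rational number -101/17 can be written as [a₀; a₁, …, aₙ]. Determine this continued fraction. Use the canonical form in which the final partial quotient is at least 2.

-101 = -6·17 + 1, so a_0 = -6
17 = 17·1 + 0, so a_1 = 17

[-6; 17]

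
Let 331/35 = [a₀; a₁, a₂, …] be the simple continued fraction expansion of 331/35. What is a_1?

Repeatedly divide and take the remainder:
331 = 9·35 + 16, so a_0 = 9
35 = 2·16 + 3, so a_1 = 2

2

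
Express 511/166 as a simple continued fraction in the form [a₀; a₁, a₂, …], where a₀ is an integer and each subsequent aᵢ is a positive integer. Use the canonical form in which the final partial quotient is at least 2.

[3; 12, 1, 3, 3]

Apply division with remainder until the remainder is 0:
511 = 3·166 + 13, so a_0 = 3
166 = 12·13 + 10, so a_1 = 12
13 = 1·10 + 3, so a_2 = 1
10 = 3·3 + 1, so a_3 = 3
3 = 3·1 + 0, so a_4 = 3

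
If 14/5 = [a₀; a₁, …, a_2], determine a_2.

4

14 ÷ 5 → quotient 2, remainder 4
5 ÷ 4 → quotient 1, remainder 1
4 ÷ 1 → quotient 4, remainder 0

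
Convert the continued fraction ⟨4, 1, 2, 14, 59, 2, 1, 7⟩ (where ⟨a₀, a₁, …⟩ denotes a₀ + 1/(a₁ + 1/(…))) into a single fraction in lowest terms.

274687/58764

Work from the innermost term outward:
Start with 7.
1 + 1/(7/1) = 1 + 1/7 = 8/7
2 + 1/(8/7) = 2 + 7/8 = 23/8
59 + 1/(23/8) = 59 + 8/23 = 1365/23
14 + 1/(1365/23) = 14 + 23/1365 = 19133/1365
2 + 1/(19133/1365) = 2 + 1365/19133 = 39631/19133
1 + 1/(39631/19133) = 1 + 19133/39631 = 58764/39631
4 + 1/(58764/39631) = 4 + 39631/58764 = 274687/58764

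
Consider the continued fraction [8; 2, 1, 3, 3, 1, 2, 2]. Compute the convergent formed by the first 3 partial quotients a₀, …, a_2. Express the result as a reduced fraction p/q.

25/3

Start with 1.
2 + 1/(1/1) = 2 + 1/1 = 3/1
8 + 1/(3/1) = 8 + 1/3 = 25/3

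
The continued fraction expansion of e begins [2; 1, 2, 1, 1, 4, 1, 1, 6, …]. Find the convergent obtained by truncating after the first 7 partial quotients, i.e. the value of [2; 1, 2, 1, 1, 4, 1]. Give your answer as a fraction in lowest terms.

Use the convergent recurrence hₖ = aₖ·hₖ₋₁ + hₖ₋₂ (and likewise for the denominators kₖ):
a_0 = 2: 2/1
a_1 = 1: 3/1
a_2 = 2: 8/3
a_3 = 1: 11/4
a_4 = 1: 19/7
a_5 = 4: 87/32
a_6 = 1: 106/39

106/39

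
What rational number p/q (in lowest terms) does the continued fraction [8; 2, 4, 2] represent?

Use the convergent recurrence hₖ = aₖ·hₖ₋₁ + hₖ₋₂ (and likewise for the denominators kₖ):
a_0 = 8: 8/1
a_1 = 2: 17/2
a_2 = 4: 76/9
a_3 = 2: 169/20

169/20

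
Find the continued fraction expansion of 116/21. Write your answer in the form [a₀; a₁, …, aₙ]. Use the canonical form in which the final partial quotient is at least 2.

[5; 1, 1, 10]

116 ÷ 21 → quotient 5, remainder 11
21 ÷ 11 → quotient 1, remainder 10
11 ÷ 10 → quotient 1, remainder 1
10 ÷ 1 → quotient 10, remainder 0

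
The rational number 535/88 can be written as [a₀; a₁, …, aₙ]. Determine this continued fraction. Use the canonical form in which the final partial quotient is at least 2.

⌊535/88⌋ = 6, remainder 7
⌊88/7⌋ = 12, remainder 4
⌊7/4⌋ = 1, remainder 3
⌊4/3⌋ = 1, remainder 1
⌊3/1⌋ = 3, remainder 0

[6; 12, 1, 1, 3]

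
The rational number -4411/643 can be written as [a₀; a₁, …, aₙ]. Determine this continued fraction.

Repeatedly divide and take the remainder:
-4411 = -7·643 + 90, so a_0 = -7
643 = 7·90 + 13, so a_1 = 7
90 = 6·13 + 12, so a_2 = 6
13 = 1·12 + 1, so a_3 = 1
12 = 12·1 + 0, so a_4 = 12

[-7; 7, 6, 1, 12]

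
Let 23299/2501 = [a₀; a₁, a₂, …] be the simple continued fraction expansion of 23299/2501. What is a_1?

3

23299 = 9·2501 + 790, so a_0 = 9
2501 = 3·790 + 131, so a_1 = 3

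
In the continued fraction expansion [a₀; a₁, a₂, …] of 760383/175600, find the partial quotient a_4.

760383 = 4·175600 + 57983, so a_0 = 4
175600 = 3·57983 + 1651, so a_1 = 3
57983 = 35·1651 + 198, so a_2 = 35
1651 = 8·198 + 67, so a_3 = 8
198 = 2·67 + 64, so a_4 = 2

2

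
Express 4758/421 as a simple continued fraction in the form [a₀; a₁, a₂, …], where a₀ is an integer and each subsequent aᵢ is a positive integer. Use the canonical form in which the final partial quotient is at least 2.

4758 ÷ 421 → quotient 11, remainder 127
421 ÷ 127 → quotient 3, remainder 40
127 ÷ 40 → quotient 3, remainder 7
40 ÷ 7 → quotient 5, remainder 5
7 ÷ 5 → quotient 1, remainder 2
5 ÷ 2 → quotient 2, remainder 1
2 ÷ 1 → quotient 2, remainder 0

[11; 3, 3, 5, 1, 2, 2]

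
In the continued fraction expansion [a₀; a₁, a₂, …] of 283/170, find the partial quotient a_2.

1

Repeatedly divide and take the remainder:
283 ÷ 170 → quotient 1, remainder 113
170 ÷ 113 → quotient 1, remainder 57
113 ÷ 57 → quotient 1, remainder 56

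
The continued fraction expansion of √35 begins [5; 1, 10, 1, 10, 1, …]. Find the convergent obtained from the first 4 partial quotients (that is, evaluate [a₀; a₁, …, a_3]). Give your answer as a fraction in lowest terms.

71/12

a_0 = 5: 5/1
a_1 = 1: 6/1
a_2 = 10: 65/11
a_3 = 1: 71/12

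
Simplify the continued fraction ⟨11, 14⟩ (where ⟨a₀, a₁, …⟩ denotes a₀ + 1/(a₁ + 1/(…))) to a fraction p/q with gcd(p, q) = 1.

155/14

Start with 14.
11 + 1/(14/1) = 11 + 1/14 = 155/14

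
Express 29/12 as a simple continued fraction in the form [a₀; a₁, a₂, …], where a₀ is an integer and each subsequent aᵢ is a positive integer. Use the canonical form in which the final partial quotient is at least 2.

[2; 2, 2, 2]

Repeatedly divide and take the remainder:
29 ÷ 12 → quotient 2, remainder 5
12 ÷ 5 → quotient 2, remainder 2
5 ÷ 2 → quotient 2, remainder 1
2 ÷ 1 → quotient 2, remainder 0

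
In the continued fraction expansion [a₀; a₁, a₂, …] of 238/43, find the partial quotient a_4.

1

238 = 5·43 + 23, so a_0 = 5
43 = 1·23 + 20, so a_1 = 1
23 = 1·20 + 3, so a_2 = 1
20 = 6·3 + 2, so a_3 = 6
3 = 1·2 + 1, so a_4 = 1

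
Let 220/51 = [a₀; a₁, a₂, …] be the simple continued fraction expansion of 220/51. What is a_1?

3

220 ÷ 51 → quotient 4, remainder 16
51 ÷ 16 → quotient 3, remainder 3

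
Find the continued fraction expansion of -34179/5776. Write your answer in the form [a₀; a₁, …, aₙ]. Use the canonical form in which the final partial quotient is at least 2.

[-6; 12, 9, 5, 1, 3, 2]

Repeatedly divide and take the remainder:
⌊-34179/5776⌋ = -6, remainder 477
⌊5776/477⌋ = 12, remainder 52
⌊477/52⌋ = 9, remainder 9
⌊52/9⌋ = 5, remainder 7
⌊9/7⌋ = 1, remainder 2
⌊7/2⌋ = 3, remainder 1
⌊2/1⌋ = 2, remainder 0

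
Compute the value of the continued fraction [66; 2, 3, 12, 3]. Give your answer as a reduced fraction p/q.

Compute successive convergents:
a_0 = 66: 66/1
a_1 = 2: 133/2
a_2 = 3: 465/7
a_3 = 12: 5713/86
a_4 = 3: 17604/265

17604/265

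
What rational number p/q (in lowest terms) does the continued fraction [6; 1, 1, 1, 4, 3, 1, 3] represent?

Start with 3.
1 + 1/(3/1) = 1 + 1/3 = 4/3
3 + 1/(4/3) = 3 + 3/4 = 15/4
4 + 1/(15/4) = 4 + 4/15 = 64/15
1 + 1/(64/15) = 1 + 15/64 = 79/64
1 + 1/(79/64) = 1 + 64/79 = 143/79
1 + 1/(143/79) = 1 + 79/143 = 222/143
6 + 1/(222/143) = 6 + 143/222 = 1475/222

1475/222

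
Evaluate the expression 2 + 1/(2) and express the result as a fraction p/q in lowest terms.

Compute successive convergents:
a_0 = 2: 2/1
a_1 = 2: 5/2

5/2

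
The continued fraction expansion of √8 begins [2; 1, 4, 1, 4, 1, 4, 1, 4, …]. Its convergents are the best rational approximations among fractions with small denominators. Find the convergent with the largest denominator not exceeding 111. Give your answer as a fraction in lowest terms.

99/35

a_0 = 2: 2/1  (≤ bound)
a_1 = 1: 3/1  (≤ bound)
a_2 = 4: 14/5  (≤ bound)
a_3 = 1: 17/6  (≤ bound)
a_4 = 4: 82/29  (≤ bound)
a_5 = 1: 99/35  (≤ bound)
a_6 = 4: 478/169  (> 111, stop)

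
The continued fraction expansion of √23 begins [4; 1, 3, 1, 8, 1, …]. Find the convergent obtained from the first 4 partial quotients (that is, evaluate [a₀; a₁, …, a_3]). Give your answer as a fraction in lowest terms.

Start with 1.
3 + 1/(1/1) = 3 + 1/1 = 4/1
1 + 1/(4/1) = 1 + 1/4 = 5/4
4 + 1/(5/4) = 4 + 4/5 = 24/5

24/5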